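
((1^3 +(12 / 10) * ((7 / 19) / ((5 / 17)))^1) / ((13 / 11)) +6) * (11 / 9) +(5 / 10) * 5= 1380713 / 111150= 12.42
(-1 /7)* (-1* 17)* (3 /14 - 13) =-3043 /98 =-31.05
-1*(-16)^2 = -256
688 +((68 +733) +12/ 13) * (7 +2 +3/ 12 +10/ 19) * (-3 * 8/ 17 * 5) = -229484338/ 4199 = -54652.14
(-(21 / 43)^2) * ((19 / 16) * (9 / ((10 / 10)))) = -75411 / 29584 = -2.55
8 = 8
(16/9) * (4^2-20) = -64/9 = -7.11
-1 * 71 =-71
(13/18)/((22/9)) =0.30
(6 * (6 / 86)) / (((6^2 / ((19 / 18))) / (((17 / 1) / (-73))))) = -323 / 113004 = -0.00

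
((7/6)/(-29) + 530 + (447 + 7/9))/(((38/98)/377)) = 325111423/342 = 950618.20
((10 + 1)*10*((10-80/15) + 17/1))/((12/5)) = 17875/18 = 993.06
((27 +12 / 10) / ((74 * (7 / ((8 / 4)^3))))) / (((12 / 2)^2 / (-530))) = -4982 / 777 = -6.41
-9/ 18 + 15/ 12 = 3/ 4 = 0.75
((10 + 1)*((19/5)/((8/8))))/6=209/30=6.97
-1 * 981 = -981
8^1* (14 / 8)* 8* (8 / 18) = 448 / 9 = 49.78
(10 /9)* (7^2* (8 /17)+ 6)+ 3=5399 /153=35.29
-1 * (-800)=800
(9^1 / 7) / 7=9 / 49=0.18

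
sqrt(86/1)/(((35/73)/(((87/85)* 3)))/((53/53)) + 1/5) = 95265* sqrt(86)/33928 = 26.04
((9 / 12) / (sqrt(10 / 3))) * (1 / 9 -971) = -4369 * sqrt(30) / 60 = -398.83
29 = 29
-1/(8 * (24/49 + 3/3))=-49/584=-0.08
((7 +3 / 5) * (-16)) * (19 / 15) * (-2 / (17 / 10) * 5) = 906.04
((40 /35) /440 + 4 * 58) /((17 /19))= 1697099 /6545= 259.30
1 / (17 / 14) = 14 / 17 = 0.82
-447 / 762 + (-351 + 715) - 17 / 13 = 1195673 / 3302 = 362.11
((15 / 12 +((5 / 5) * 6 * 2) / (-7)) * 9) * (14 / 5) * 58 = -3393 / 5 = -678.60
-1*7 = -7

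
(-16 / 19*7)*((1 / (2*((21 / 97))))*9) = -2328 / 19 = -122.53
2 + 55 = 57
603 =603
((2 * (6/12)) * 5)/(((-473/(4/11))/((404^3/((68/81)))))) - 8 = -26706109528/88451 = -301931.12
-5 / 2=-2.50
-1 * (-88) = 88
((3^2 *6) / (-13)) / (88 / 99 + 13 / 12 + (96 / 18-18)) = 1944 / 5005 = 0.39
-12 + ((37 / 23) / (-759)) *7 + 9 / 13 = -2569546 / 226941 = -11.32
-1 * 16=-16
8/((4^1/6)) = 12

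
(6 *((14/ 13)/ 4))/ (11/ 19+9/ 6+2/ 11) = 418/ 585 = 0.71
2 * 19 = 38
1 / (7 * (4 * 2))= 1 / 56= 0.02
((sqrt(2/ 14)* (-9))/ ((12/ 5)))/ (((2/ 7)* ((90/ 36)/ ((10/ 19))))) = -15* sqrt(7)/ 38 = -1.04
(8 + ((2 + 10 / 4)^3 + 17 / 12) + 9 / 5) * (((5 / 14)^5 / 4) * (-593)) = -4551645625 / 51631104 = -88.16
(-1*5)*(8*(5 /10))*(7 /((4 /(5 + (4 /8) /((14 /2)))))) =-355 /2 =-177.50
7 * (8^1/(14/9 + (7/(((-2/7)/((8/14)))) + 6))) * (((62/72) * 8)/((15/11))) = -19096/435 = -43.90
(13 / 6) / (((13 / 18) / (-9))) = -27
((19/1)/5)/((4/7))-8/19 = 2367/380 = 6.23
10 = 10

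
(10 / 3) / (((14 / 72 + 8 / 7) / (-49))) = -41160 / 337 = -122.14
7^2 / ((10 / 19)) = 931 / 10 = 93.10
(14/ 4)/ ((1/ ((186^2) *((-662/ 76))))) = -20039733/ 19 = -1054722.79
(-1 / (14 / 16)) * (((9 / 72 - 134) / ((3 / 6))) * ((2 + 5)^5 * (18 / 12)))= 7714413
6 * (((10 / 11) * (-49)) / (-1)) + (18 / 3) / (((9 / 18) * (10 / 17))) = 15822 / 55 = 287.67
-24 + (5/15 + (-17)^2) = 796/3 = 265.33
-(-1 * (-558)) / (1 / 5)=-2790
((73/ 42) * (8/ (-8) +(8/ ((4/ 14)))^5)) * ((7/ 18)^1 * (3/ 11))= 139595199/ 44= 3172618.16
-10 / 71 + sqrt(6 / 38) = -10 / 71 + sqrt(57) / 19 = 0.26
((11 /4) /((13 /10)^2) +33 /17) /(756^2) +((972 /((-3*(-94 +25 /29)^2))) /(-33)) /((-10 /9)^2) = 760171627188269 /823571080128096300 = 0.00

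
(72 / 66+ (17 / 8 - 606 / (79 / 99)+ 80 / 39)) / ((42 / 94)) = -1687.86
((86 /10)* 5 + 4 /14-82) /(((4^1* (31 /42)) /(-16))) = 6504 /31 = 209.81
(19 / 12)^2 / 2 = 361 / 288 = 1.25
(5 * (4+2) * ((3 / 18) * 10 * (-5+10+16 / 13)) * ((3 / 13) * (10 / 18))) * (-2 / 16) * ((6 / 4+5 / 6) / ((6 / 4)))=-2625 / 338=-7.77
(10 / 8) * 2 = 5 / 2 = 2.50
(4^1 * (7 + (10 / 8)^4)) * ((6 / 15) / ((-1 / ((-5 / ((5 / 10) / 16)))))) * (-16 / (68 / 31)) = -299708 / 17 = -17629.88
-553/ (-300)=553/ 300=1.84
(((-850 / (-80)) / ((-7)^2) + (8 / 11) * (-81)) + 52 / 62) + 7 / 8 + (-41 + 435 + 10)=11596763 / 33418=347.02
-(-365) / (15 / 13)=949 / 3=316.33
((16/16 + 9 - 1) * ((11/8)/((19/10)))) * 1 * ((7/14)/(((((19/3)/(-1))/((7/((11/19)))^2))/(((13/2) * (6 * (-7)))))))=20521.53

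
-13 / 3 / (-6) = 0.72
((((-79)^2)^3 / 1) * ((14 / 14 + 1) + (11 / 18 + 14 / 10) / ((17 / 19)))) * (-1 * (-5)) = 1579825373430979 / 306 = 5162828017748.30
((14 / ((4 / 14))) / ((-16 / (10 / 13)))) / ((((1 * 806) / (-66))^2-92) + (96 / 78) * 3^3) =-266805 / 10234568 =-0.03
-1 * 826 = -826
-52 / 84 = -13 / 21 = -0.62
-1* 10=-10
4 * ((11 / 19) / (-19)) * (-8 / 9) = 352 / 3249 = 0.11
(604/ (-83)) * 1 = -604/ 83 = -7.28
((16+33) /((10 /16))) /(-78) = -1.01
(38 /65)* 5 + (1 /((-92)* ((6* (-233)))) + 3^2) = 19935493 /1672008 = 11.92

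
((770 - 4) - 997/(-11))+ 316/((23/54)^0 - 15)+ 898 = 133369/77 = 1732.06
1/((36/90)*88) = 5/176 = 0.03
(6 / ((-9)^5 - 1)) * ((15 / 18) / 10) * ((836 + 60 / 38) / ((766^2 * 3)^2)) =-7957 / 3476410803334936800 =-0.00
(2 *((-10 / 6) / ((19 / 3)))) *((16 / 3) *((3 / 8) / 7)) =-20 / 133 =-0.15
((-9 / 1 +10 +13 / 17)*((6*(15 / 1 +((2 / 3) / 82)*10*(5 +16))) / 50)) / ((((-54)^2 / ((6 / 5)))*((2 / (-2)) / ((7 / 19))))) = -959 / 1787805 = -0.00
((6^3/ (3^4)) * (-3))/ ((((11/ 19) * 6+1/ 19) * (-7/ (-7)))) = -2.27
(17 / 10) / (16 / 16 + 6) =17 / 70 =0.24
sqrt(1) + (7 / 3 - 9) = -17 / 3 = -5.67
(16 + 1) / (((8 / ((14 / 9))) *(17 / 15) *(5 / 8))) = 14 / 3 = 4.67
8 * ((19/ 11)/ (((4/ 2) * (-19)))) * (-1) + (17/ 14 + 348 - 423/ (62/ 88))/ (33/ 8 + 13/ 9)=-42819496/ 957187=-44.73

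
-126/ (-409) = 126/ 409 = 0.31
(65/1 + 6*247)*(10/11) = 15470/11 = 1406.36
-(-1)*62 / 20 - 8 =-49 / 10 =-4.90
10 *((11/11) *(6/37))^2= 360/1369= 0.26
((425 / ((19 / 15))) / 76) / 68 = 375 / 5776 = 0.06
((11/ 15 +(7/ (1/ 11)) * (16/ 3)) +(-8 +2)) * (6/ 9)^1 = 270.27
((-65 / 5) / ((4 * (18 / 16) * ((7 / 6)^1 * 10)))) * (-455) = 338 / 3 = 112.67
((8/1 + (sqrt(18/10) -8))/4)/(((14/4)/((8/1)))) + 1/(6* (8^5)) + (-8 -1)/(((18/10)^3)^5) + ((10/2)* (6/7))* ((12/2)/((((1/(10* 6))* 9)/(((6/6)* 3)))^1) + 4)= 12* sqrt(5)/35 + 5577208963000548032029/10494774292298268672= 532.19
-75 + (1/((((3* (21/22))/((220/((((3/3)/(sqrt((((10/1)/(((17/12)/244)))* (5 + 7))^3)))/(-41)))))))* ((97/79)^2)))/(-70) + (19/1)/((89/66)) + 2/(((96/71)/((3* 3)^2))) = 83877/1424 + 116039126691840* sqrt(10370)/133240849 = 88686338.90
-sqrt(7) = -2.65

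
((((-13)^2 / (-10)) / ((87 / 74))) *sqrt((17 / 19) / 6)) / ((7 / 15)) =-6253 *sqrt(1938) / 23142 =-11.89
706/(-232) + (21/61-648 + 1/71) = -326901419/502396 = -650.68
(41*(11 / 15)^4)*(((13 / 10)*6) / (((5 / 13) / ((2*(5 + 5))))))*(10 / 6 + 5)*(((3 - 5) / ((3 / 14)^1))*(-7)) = 318139325504 / 151875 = 2094744.53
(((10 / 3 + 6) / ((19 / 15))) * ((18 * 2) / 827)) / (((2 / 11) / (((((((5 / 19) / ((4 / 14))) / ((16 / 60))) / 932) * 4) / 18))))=202125 / 139122902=0.00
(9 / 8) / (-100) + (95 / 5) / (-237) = -0.09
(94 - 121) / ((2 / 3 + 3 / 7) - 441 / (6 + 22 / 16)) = 33453 / 72731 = 0.46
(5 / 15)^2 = 1 / 9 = 0.11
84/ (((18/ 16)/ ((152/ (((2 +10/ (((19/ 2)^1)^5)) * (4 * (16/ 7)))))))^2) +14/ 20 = 7592829093678962539/ 1655601831471870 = 4586.14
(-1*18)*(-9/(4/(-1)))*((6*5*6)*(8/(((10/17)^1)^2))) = -842724/5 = -168544.80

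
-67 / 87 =-0.77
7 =7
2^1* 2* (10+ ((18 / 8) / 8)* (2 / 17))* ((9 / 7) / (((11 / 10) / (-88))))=-491220 / 119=-4127.90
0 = 0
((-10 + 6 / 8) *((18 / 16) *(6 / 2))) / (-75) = 333 / 800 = 0.42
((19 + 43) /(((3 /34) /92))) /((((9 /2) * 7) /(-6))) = -775744 /63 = -12313.40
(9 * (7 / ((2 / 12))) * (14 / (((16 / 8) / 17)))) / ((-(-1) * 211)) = 44982 / 211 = 213.18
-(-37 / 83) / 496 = 37 / 41168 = 0.00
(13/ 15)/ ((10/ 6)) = 13/ 25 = 0.52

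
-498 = -498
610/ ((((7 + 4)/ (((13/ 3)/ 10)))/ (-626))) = -496418/ 33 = -15042.97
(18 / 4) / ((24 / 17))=51 / 16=3.19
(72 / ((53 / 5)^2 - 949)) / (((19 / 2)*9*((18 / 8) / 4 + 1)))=-64 / 99351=-0.00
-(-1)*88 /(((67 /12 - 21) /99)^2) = 124198272 /34225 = 3628.88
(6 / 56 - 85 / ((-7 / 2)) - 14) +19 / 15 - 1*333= -134963 / 420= -321.34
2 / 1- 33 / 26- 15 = -371 / 26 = -14.27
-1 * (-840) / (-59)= -840 / 59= -14.24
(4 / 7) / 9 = 4 / 63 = 0.06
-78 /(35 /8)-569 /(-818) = -490517 /28630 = -17.13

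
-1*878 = -878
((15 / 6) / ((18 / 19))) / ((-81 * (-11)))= 95 / 32076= 0.00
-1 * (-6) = 6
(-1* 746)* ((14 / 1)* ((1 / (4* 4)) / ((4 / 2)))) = -2611 / 8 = -326.38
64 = 64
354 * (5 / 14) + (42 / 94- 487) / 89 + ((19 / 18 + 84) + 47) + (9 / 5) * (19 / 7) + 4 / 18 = 680234689 / 2635290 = 258.13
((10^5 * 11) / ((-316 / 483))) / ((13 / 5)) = -664125000 / 1027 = -646665.04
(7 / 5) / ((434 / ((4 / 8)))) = 1 / 620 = 0.00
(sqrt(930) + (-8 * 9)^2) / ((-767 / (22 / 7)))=-114048 / 5369-22 * sqrt(930) / 5369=-21.37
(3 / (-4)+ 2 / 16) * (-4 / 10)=1 / 4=0.25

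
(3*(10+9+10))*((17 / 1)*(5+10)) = 22185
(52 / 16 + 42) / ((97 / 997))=180457 / 388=465.10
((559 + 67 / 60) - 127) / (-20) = -25987 / 1200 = -21.66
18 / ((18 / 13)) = 13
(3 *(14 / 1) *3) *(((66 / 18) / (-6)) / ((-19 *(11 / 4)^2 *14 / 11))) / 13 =8 / 247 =0.03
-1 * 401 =-401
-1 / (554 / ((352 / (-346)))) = 88 / 47921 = 0.00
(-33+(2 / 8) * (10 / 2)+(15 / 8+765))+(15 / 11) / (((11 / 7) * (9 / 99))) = 65531 / 88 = 744.67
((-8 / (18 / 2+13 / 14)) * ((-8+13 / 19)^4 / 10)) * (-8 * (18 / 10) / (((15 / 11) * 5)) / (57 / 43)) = 569093408576 / 1547561875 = 367.74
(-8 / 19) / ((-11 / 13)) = 104 / 209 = 0.50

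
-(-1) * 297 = 297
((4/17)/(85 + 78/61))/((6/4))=488/268413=0.00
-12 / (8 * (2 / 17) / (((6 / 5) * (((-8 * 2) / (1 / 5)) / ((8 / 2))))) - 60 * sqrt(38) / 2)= -306 / 22238549+234090 * sqrt(38) / 22238549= 0.06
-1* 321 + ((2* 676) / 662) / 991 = -105294065 / 328021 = -321.00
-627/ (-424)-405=-403.52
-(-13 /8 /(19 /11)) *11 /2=1573 /304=5.17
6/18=1/3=0.33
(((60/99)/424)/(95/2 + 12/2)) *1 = 0.00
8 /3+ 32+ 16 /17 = 1816 /51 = 35.61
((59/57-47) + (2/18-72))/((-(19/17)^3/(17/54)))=1683198713/63336006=26.58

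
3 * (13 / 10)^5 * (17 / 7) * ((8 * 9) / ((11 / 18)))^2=993909776184 / 2646875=375503.10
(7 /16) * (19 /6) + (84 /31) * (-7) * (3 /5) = -148729 /14880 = -10.00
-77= -77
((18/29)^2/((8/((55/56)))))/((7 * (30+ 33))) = 495/4615408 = 0.00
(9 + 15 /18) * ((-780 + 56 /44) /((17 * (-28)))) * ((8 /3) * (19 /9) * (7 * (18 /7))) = 19204972 /11781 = 1630.16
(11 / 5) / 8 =0.28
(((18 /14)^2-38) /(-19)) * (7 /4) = 1781 /532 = 3.35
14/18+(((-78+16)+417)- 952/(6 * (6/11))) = 584/9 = 64.89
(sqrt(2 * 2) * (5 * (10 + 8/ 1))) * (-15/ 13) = -2700/ 13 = -207.69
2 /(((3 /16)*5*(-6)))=-16 /45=-0.36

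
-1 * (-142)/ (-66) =-71/ 33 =-2.15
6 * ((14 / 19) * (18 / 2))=756 / 19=39.79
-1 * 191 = -191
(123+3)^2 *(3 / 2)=23814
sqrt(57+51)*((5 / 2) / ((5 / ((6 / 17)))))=18*sqrt(3) / 17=1.83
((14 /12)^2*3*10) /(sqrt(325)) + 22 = 49*sqrt(13) /78 + 22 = 24.27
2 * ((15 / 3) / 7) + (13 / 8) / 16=1371 / 896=1.53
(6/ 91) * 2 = 12/ 91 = 0.13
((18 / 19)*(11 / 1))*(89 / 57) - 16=98 / 361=0.27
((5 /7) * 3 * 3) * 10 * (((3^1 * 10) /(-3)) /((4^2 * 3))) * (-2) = 26.79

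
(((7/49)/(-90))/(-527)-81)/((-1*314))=26892809/104251140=0.26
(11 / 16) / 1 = 11 / 16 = 0.69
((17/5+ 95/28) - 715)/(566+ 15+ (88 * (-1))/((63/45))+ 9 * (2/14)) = -99149/72720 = -1.36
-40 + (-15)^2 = 185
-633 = -633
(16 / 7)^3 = 4096 / 343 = 11.94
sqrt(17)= 4.12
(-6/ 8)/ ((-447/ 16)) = 4/ 149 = 0.03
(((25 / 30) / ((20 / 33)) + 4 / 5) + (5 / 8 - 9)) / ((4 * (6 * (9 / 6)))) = -31 / 180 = -0.17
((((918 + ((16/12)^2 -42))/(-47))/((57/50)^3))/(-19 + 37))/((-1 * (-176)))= -30859375/7755327261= -0.00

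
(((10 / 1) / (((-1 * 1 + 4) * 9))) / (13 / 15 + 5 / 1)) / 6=25 / 2376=0.01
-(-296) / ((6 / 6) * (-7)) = -296 / 7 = -42.29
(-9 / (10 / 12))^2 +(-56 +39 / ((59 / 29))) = 117719 / 1475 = 79.81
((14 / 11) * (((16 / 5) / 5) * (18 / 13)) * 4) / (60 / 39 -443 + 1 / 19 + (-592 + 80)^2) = 76608 / 4444037125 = 0.00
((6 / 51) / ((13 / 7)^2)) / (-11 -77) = -49 / 126412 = -0.00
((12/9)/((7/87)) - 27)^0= 1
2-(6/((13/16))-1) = -57/13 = -4.38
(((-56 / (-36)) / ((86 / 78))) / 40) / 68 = 91 / 175440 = 0.00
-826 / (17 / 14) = -11564 / 17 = -680.24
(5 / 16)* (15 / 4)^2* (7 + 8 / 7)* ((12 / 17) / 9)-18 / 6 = -1473 / 7616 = -0.19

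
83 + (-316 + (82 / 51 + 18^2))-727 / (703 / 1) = 91.57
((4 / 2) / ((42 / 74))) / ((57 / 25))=1850 / 1197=1.55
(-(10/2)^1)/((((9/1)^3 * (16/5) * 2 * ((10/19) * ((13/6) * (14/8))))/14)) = -95/12636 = -0.01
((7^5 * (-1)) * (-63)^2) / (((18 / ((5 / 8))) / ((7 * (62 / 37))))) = -8041897395 / 296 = -27168572.28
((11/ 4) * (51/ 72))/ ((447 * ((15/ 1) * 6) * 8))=187/ 30896640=0.00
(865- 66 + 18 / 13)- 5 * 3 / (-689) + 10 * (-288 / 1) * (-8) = 16426040 / 689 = 23840.41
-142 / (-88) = 71 / 44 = 1.61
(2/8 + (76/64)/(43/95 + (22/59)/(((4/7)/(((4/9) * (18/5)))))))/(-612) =-140051/82145088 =-0.00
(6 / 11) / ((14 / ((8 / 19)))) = 24 / 1463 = 0.02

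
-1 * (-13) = 13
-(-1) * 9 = 9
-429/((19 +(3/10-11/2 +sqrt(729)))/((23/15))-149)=9867/2815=3.51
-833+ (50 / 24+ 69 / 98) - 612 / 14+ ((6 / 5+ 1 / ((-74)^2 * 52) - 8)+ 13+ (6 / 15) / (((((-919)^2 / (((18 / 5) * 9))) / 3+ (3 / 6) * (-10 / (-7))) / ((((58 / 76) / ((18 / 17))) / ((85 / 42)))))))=-39233059702874396599 / 45213605715642000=-867.73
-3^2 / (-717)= 3 / 239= 0.01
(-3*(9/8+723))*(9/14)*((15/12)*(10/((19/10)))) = -19551375/2128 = -9187.68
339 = 339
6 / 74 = 3 / 37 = 0.08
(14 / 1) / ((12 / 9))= 21 / 2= 10.50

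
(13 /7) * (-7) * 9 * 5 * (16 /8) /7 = -1170 /7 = -167.14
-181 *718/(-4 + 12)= -64979/4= -16244.75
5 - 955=-950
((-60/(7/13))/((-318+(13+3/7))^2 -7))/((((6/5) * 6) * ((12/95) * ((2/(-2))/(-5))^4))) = -135078125/163622916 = -0.83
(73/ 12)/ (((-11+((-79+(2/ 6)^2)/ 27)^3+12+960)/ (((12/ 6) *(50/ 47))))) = 8728918425/ 631275265469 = 0.01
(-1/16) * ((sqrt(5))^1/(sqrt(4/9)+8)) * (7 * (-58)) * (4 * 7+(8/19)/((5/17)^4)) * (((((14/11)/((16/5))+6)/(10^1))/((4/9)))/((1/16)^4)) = 197623316249856 * sqrt(5)/8490625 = 52045540.71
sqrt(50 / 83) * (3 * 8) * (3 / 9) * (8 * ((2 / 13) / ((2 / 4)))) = 1280 * sqrt(166) / 1079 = 15.28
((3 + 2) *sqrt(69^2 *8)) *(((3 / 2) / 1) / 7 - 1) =-3795 *sqrt(2) / 7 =-766.71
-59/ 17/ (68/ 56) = -826/ 289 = -2.86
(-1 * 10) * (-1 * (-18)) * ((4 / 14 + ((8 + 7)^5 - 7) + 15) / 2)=-478411470 / 7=-68344495.71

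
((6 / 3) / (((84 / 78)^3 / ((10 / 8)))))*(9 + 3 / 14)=1417065 / 76832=18.44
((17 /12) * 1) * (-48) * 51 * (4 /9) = -1541.33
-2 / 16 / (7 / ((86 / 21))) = -43 / 588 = -0.07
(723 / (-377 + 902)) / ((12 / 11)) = 2651 / 2100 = 1.26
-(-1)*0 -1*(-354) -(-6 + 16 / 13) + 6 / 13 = 4670 / 13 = 359.23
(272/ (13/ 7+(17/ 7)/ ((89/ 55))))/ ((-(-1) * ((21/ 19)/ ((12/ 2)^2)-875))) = -1379856/ 14904977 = -0.09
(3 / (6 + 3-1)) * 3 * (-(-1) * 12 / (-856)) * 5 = -135 / 1712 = -0.08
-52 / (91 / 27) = -108 / 7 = -15.43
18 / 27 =2 / 3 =0.67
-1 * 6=-6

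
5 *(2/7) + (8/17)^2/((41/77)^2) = 7514282/3400663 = 2.21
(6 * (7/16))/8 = 21/64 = 0.33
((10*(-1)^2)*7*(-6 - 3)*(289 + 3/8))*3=-546918.75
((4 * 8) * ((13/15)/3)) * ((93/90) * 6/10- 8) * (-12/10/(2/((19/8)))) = 60762/625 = 97.22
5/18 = 0.28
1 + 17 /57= 74 /57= 1.30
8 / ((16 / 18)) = 9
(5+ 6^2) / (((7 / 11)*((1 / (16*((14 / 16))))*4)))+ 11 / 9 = 4081 / 18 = 226.72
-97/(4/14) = -339.50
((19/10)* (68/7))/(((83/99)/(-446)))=-9818.76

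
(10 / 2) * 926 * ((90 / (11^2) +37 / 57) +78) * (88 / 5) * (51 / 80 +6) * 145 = 1301350492767 / 209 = 6226557381.66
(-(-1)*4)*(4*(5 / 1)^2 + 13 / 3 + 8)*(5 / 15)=1348 / 9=149.78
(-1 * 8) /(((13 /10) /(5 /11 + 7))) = -45.87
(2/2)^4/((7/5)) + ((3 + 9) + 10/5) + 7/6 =667/42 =15.88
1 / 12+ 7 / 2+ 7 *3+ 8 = 391 / 12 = 32.58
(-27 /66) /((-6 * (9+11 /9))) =27 /4048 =0.01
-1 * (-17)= 17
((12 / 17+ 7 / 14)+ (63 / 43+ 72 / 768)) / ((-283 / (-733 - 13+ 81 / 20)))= 959682647 / 132398720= 7.25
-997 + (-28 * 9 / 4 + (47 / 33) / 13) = -454693 / 429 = -1059.89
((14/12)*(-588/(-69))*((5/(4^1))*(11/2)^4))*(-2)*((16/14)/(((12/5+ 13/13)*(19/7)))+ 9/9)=-25560.53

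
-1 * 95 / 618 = -95 / 618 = -0.15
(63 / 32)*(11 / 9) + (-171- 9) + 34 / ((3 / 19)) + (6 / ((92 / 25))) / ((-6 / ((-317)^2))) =-60210071 / 2208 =-27269.05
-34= -34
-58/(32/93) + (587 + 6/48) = 6697/16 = 418.56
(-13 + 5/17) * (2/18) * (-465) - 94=9562/17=562.47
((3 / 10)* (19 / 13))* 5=57 / 26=2.19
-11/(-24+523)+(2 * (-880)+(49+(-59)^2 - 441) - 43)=641703/499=1285.98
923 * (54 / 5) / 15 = 16614 / 25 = 664.56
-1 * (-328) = 328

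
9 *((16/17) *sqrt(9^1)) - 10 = 262/17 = 15.41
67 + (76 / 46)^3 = 71.51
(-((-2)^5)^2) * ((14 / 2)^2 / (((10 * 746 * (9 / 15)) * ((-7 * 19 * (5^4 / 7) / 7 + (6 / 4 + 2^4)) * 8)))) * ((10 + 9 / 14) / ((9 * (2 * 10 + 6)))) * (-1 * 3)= -116816 / 1025781705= -0.00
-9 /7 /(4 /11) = -99 /28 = -3.54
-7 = -7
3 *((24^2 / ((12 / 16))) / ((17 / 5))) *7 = 80640 / 17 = 4743.53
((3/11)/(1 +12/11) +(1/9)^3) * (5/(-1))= -11050/16767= -0.66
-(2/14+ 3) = -22/7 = -3.14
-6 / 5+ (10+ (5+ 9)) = 114 / 5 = 22.80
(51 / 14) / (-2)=-51 / 28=-1.82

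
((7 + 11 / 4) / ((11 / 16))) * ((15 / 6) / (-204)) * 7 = -455 / 374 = -1.22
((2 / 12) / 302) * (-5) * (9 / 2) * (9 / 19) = -135 / 22952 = -0.01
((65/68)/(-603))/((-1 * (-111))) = -65/4551444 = -0.00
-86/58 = -43/29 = -1.48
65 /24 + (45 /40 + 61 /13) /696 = 196645 /72384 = 2.72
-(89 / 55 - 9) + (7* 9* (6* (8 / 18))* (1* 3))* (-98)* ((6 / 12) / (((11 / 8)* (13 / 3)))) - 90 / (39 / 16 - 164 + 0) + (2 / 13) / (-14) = -4136.86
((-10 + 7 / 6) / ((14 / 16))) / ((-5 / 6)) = 424 / 35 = 12.11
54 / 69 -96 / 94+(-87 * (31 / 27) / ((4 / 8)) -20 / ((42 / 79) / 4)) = -23869600 / 68103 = -350.49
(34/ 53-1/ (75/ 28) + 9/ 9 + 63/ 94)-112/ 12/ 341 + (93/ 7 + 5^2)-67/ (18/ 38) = -101.25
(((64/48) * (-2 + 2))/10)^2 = 0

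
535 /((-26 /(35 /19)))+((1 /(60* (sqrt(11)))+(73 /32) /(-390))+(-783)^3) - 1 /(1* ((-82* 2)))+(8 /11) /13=-51336948289888177 /106941120+sqrt(11) /660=-480048724.84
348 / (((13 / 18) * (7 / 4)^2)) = 100224 / 637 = 157.34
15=15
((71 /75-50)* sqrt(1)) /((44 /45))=-11037 /220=-50.17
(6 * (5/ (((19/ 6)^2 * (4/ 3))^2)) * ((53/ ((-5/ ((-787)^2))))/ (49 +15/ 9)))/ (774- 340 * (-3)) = -71791680159/ 5922828808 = -12.12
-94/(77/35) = -470/11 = -42.73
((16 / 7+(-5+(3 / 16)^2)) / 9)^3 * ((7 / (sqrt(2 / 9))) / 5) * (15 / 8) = -110661134401 * sqrt(2) / 1065420324864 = -0.15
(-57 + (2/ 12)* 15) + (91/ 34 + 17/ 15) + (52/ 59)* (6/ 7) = -49.93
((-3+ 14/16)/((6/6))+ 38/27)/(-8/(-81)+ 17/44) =-5115/3458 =-1.48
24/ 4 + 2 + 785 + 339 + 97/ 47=53301/ 47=1134.06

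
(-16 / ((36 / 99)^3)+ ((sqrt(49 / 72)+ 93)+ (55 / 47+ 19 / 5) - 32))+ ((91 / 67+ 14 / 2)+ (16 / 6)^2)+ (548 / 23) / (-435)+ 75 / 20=-23403907808 / 94517235+ 7 * sqrt(2) / 12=-246.79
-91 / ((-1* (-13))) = -7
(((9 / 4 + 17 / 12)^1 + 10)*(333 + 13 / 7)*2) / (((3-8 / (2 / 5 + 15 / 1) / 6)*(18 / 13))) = 13742872 / 6057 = 2268.92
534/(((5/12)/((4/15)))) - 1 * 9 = 8319/25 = 332.76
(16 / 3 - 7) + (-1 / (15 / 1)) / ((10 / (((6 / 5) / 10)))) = -6253 / 3750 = -1.67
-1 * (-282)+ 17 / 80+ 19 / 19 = 22657 / 80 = 283.21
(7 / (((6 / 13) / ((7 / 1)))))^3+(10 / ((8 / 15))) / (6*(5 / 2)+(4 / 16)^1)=15766982233 / 13176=1196644.07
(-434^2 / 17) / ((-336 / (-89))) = -598703 / 204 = -2934.82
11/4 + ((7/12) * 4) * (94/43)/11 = 18241/5676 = 3.21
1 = 1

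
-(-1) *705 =705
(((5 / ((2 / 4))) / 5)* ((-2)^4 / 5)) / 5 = 1.28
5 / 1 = 5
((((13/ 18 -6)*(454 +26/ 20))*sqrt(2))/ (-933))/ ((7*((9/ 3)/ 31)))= 2681717*sqrt(2)/ 705348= 5.38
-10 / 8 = -5 / 4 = -1.25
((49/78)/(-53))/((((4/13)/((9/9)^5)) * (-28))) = 0.00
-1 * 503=-503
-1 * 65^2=-4225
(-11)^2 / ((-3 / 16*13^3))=-1936 / 6591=-0.29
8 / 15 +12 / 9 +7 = 133 / 15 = 8.87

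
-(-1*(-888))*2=-1776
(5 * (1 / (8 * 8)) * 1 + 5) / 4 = 325 / 256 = 1.27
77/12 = 6.42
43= 43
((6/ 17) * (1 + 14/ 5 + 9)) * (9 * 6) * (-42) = -870912/ 85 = -10246.02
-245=-245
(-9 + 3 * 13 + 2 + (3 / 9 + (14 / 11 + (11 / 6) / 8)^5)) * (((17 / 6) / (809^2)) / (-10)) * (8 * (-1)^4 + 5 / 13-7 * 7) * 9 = 5577487122200245 / 881687781355290624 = 0.01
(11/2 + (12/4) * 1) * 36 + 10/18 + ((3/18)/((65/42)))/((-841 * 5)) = 754103612/2459925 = 306.56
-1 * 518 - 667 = -1185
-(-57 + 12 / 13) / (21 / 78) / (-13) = -1458 / 91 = -16.02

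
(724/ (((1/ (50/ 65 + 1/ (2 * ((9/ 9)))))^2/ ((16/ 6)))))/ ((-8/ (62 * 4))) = -16294344/ 169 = -96416.24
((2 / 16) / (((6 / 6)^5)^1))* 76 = 19 / 2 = 9.50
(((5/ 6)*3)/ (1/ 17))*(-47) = -3995/ 2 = -1997.50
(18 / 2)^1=9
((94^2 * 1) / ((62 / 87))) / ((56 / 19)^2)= 69378063 / 48608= 1427.30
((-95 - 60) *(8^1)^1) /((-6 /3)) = 620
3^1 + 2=5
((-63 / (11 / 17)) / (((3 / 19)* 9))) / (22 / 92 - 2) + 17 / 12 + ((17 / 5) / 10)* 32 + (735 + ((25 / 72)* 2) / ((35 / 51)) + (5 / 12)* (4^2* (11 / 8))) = 745058059 / 935550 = 796.39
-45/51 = -15/17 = -0.88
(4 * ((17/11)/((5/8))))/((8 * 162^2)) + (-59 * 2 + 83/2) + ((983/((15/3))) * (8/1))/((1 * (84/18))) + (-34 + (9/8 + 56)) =1146407657/4041576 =283.65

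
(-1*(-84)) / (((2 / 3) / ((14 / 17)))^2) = 37044 / 289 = 128.18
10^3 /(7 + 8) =200 /3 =66.67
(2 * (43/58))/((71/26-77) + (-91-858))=-1118/771545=-0.00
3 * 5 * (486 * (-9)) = -65610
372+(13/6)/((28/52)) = 15793/42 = 376.02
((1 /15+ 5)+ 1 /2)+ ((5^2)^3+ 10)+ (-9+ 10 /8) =937969 /60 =15632.82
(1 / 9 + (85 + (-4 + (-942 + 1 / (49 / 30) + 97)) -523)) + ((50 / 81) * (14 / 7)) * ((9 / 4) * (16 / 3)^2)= -4791632 / 3969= -1207.26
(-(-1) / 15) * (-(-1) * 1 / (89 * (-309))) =-1 / 412515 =-0.00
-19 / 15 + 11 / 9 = -0.04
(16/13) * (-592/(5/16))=-151552/65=-2331.57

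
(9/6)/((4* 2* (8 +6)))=3/224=0.01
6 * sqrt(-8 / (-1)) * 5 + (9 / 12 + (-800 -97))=-3585 / 4 + 60 * sqrt(2)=-811.40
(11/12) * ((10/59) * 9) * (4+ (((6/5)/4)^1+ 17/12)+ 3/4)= 9.04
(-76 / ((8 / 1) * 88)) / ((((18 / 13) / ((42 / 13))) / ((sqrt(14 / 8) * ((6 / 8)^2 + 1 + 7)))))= -18221 * sqrt(7) / 16896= -2.85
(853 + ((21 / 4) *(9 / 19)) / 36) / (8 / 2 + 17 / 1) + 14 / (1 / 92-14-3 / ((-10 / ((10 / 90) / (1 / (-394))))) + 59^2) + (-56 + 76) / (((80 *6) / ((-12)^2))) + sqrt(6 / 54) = 46.96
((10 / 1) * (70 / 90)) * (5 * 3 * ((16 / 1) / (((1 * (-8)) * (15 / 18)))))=-280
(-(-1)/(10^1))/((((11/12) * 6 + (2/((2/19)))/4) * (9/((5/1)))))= 2/369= 0.01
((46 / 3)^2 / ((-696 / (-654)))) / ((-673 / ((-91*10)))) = 52471510 / 175653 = 298.72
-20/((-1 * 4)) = 5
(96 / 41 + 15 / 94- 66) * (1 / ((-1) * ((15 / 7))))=114205 / 3854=29.63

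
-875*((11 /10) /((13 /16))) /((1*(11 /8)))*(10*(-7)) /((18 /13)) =392000 /9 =43555.56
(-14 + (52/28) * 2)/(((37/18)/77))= -14256/37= -385.30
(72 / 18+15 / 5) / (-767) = -7 / 767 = -0.01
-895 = -895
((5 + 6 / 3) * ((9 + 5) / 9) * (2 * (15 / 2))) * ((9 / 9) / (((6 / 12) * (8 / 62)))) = 7595 / 3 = 2531.67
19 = 19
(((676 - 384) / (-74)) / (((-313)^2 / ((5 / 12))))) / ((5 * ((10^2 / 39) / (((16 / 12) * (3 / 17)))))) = -949 / 3081125050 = -0.00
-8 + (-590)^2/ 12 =87001/ 3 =29000.33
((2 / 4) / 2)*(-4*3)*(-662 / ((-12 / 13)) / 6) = -358.58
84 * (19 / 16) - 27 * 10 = -170.25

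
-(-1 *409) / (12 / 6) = 409 / 2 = 204.50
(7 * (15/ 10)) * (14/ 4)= 147/ 4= 36.75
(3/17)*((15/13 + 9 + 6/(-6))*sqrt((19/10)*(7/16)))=21*sqrt(1330)/520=1.47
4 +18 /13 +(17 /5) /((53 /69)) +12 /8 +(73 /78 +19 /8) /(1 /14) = 2383813 /41340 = 57.66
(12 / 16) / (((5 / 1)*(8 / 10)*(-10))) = -3 / 160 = -0.02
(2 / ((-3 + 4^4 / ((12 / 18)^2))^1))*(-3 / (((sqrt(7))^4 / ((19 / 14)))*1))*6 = -114 / 65513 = -0.00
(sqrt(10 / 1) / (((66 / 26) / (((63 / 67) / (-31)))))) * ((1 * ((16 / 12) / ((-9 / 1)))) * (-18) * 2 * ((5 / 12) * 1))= -1820 * sqrt(10) / 68541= -0.08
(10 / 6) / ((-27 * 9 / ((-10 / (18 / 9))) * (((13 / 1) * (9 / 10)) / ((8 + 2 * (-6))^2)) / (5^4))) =2500000 / 85293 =29.31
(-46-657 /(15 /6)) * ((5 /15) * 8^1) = -12352 /15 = -823.47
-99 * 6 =-594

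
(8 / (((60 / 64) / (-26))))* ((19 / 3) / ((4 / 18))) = -31616 / 5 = -6323.20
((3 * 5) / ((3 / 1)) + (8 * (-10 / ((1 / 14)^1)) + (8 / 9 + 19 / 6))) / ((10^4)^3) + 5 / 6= 14999999980003 / 18000000000000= 0.83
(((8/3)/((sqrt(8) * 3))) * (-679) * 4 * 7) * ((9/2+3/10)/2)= -152096 * sqrt(2)/15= -14339.75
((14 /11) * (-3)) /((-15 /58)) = 812 /55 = 14.76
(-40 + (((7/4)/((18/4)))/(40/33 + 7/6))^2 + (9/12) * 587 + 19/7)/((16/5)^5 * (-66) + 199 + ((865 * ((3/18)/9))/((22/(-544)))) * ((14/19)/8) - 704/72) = -0.02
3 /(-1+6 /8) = -12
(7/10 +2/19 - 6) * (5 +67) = -374.02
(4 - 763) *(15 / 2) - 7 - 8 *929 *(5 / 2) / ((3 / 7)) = -294317 / 6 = -49052.83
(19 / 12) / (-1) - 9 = -127 / 12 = -10.58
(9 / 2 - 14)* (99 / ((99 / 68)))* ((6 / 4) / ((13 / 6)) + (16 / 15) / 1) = -221578 / 195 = -1136.30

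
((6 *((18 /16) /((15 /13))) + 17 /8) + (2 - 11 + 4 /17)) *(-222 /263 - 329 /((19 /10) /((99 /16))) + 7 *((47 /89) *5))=2013314858697 /2419347520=832.17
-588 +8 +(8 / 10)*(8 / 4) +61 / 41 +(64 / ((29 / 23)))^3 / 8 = 78846678617 / 4999745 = 15770.14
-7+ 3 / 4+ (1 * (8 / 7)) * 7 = 7 / 4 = 1.75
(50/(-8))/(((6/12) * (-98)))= 25/196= 0.13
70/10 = 7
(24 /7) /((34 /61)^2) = 22326 /2023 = 11.04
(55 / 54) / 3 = 55 / 162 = 0.34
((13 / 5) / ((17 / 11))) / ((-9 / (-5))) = 143 / 153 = 0.93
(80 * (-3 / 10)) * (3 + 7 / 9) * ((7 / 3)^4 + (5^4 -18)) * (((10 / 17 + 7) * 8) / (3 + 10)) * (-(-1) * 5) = -1419151360 / 1053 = -1347722.09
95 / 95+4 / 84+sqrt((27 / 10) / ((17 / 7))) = 22 / 21+3 * sqrt(3570) / 170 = 2.10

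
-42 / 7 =-6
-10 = -10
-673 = -673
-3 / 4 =-0.75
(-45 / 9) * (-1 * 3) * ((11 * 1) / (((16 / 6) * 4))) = 495 / 32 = 15.47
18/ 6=3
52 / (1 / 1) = 52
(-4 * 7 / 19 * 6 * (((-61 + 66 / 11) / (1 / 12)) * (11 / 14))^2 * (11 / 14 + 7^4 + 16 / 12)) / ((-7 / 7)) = 5319830775600 / 931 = 5714103948.01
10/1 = 10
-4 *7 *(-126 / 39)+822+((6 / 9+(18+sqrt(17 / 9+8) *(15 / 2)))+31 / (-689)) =5 *sqrt(89) / 2+1924549 / 2067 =954.67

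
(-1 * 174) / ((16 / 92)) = -2001 / 2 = -1000.50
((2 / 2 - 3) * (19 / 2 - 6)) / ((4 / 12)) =-21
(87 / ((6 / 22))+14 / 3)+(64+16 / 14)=388.81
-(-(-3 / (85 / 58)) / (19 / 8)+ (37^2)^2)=-3026771407 / 1615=-1874161.86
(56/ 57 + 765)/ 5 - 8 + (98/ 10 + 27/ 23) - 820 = -4351403/ 6555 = -663.83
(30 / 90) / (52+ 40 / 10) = 1 / 168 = 0.01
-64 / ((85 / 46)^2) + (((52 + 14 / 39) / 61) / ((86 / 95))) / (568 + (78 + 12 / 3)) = -360162160573 / 19216491450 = -18.74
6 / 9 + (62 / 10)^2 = 2933 / 75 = 39.11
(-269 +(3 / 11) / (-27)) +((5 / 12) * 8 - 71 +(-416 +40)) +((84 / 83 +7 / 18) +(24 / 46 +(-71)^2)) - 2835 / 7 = 494557433 / 125994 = 3925.25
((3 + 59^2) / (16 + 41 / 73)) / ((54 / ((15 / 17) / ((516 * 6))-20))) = -1716129625 / 22026492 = -77.91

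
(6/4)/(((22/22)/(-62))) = -93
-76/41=-1.85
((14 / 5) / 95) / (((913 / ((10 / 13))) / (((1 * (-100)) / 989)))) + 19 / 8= 4237572721 / 1784243032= 2.37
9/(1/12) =108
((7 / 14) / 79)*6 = 3 / 79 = 0.04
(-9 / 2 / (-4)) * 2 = 9 / 4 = 2.25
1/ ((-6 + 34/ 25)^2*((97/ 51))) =31875/ 1305232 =0.02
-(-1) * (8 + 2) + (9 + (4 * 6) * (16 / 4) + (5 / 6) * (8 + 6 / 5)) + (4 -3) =371 / 3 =123.67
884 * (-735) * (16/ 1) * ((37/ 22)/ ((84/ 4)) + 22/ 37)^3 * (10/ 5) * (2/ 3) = -54242429403612320/ 12742218027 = -4256906.39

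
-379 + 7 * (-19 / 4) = -1649 / 4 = -412.25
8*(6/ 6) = 8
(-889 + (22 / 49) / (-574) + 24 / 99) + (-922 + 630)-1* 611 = -831517427 / 464079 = -1791.76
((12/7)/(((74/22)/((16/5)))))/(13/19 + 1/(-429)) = 8607456/3598805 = 2.39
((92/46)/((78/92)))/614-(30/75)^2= -46742/299325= -0.16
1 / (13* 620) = 1 / 8060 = 0.00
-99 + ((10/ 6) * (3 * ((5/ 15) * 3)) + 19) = -75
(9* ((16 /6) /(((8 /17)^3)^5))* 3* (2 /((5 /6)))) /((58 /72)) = 695568801516885237699 /39857296506880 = 17451479.72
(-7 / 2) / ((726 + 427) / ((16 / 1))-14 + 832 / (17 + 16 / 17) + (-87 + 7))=-17080 / 119249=-0.14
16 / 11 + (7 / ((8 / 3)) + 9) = 1151 / 88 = 13.08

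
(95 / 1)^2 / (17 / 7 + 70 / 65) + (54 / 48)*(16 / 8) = 3287971 / 1276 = 2576.78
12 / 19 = 0.63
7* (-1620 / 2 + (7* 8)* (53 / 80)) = -54103 / 10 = -5410.30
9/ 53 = 0.17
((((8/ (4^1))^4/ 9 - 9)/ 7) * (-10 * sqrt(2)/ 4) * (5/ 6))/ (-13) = -125 * sqrt(2)/ 756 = -0.23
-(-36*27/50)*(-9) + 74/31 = -133744/775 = -172.57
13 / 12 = 1.08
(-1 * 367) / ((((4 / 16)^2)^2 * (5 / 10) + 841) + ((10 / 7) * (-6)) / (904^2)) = -16795423232 / 38487693639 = -0.44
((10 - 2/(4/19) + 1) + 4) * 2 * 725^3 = 4191859375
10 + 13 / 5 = 63 / 5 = 12.60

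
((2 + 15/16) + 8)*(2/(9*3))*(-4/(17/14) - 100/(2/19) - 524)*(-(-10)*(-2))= 10987375/459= 23937.64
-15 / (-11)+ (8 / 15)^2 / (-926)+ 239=275438348 / 1145925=240.36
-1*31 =-31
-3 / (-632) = 3 / 632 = 0.00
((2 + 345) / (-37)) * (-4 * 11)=15268 / 37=412.65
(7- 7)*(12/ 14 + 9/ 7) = 0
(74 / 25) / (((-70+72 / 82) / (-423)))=641691 / 35425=18.11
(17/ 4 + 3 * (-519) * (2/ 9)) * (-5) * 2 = 6835/ 2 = 3417.50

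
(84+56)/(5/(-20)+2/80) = -5600/9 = -622.22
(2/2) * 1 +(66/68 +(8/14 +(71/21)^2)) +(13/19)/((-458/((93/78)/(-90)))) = 18231499003/1304777880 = 13.97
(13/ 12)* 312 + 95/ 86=29163/ 86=339.10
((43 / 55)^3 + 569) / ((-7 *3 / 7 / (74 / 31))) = -2337089756 / 5157625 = -453.13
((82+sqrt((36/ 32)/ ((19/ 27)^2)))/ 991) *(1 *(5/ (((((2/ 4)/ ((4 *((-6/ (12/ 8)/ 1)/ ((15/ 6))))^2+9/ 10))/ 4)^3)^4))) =2400908800683302183075876902568076700409369985024 *sqrt(2)/ 224459171295166015625+9722198600297816247517131161016409354744115494912/ 11813640594482421875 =838090821186494662237405200000.00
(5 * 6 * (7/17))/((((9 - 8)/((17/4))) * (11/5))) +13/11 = 551/22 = 25.05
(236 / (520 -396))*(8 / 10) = 236 / 155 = 1.52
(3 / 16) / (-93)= -1 / 496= -0.00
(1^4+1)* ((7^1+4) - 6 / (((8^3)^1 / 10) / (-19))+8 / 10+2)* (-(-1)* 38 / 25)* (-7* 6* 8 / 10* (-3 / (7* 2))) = 1753947 / 5000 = 350.79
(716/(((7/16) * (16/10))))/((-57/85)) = -608600/399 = -1525.31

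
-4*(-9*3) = 108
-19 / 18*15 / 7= -95 / 42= -2.26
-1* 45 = -45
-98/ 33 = -2.97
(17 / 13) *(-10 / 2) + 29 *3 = 1046 / 13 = 80.46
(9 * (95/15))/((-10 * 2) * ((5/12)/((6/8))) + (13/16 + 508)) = 8208/71669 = 0.11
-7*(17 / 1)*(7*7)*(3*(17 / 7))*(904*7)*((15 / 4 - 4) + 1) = -201624318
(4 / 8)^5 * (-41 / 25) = -41 / 800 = -0.05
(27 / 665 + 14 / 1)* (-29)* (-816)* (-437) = -5081867664 / 35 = -145196218.97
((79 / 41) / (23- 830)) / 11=-79 / 363957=-0.00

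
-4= -4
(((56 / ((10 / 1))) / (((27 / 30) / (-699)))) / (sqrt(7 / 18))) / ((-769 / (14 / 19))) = 26096 * sqrt(14) / 14611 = 6.68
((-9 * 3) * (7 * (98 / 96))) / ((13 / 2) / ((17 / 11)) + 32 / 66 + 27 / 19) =-671517 / 21272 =-31.57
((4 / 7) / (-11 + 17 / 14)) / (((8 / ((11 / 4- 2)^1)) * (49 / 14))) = -3 / 1918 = -0.00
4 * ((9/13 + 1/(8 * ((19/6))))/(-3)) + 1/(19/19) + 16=3958/247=16.02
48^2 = 2304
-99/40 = -2.48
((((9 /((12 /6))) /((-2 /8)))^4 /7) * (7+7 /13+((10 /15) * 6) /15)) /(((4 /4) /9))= 479320416 /455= 1053451.46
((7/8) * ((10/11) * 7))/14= 0.40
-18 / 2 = -9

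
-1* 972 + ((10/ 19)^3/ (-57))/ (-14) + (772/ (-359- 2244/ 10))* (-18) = -7569397215904/ 7983073497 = -948.18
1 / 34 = 0.03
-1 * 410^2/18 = -84050/9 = -9338.89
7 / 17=0.41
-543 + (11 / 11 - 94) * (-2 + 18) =-2031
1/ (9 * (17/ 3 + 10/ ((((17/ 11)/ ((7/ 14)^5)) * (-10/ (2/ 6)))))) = 544/ 27711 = 0.02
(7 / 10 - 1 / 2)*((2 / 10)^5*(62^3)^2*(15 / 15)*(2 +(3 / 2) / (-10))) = 525402179152 / 78125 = 6725147.89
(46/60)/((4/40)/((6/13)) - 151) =-46/9047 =-0.01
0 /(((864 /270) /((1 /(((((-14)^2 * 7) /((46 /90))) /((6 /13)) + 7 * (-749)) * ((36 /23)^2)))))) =0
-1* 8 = -8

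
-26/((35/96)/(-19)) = 47424/35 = 1354.97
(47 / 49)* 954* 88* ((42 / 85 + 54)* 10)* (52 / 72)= 26399657856 / 833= 31692266.33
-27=-27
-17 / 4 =-4.25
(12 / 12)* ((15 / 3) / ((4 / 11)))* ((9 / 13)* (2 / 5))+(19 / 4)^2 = 5485 / 208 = 26.37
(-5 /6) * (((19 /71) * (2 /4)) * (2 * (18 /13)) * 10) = -2850 /923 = -3.09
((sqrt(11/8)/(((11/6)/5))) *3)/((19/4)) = 90 *sqrt(22)/209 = 2.02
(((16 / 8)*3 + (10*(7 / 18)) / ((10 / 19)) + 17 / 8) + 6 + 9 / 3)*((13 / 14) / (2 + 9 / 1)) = 22945 / 11088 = 2.07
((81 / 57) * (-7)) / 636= -63 / 4028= -0.02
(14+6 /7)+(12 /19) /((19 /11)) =38468 /2527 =15.22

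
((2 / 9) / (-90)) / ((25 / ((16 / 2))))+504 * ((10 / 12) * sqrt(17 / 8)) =-8 / 10125+105 * sqrt(34) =612.25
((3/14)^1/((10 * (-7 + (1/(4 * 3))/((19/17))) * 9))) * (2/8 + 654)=-0.22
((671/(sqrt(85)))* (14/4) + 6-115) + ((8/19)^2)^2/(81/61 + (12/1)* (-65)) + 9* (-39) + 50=-155.27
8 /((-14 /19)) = -76 /7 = -10.86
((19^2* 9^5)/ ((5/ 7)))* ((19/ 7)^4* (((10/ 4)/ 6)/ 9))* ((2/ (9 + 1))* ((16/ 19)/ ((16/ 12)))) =16245685539/ 1715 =9472702.94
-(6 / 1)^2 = -36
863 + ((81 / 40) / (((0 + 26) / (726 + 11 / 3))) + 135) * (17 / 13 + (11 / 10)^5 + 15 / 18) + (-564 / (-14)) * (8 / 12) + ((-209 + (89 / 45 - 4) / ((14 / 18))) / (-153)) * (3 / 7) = 777140308817573 / 482664000000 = 1610.11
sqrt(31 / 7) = sqrt(217) / 7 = 2.10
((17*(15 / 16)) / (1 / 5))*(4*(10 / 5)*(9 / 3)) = 1912.50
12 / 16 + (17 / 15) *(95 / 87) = 2075 / 1044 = 1.99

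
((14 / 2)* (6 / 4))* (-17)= -357 / 2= -178.50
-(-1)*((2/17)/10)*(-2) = -2/85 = -0.02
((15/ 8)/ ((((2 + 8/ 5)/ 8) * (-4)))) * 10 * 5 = -625/ 12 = -52.08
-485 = -485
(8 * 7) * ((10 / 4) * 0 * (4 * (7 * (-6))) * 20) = 0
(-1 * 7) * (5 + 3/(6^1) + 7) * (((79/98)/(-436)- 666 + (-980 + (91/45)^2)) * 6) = 142065162607/164808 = 862004.04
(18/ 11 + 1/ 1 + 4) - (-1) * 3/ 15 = 376/ 55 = 6.84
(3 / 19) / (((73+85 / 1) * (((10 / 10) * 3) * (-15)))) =-1 / 45030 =-0.00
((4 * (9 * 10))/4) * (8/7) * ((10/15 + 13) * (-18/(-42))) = 29520/49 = 602.45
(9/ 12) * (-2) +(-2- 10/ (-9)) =-43/ 18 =-2.39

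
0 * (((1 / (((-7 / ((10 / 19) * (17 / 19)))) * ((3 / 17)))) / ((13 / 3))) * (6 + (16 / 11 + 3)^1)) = 0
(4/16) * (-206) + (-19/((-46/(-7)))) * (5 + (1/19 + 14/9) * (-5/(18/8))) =-103627/1863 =-55.62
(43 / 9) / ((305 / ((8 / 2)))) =172 / 2745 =0.06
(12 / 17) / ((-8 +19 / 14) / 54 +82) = 3024 / 350761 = 0.01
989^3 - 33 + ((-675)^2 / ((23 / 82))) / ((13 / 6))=289465296664 / 299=968111360.08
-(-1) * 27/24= 9/8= 1.12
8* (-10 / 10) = -8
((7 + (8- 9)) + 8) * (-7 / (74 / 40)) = -52.97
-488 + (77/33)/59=-86369/177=-487.96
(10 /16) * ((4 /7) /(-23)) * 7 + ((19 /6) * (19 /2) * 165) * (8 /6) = 913315 /138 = 6618.22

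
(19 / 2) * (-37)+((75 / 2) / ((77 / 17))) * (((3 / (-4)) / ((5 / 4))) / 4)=-217289 / 616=-352.74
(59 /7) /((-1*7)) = -1.20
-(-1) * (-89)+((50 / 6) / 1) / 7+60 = -584 / 21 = -27.81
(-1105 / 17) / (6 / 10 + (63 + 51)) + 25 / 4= 13025 / 2292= 5.68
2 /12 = 1 /6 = 0.17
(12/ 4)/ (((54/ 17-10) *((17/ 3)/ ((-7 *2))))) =63/ 58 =1.09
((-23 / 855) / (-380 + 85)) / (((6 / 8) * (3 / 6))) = 184 / 756675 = 0.00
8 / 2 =4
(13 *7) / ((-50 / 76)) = -3458 / 25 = -138.32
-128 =-128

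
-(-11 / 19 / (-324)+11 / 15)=-22627 / 30780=-0.74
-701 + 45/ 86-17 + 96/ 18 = -183733/ 258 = -712.14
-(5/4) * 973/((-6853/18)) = 3.19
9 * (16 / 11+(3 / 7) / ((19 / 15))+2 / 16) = 202023 / 11704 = 17.26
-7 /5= -1.40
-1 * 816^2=-665856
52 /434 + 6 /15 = 564 /1085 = 0.52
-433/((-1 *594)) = 433/594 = 0.73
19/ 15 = 1.27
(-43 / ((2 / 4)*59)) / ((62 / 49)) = -2107 / 1829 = -1.15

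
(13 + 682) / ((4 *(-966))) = -695 / 3864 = -0.18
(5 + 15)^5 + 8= 3200008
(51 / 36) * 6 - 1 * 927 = -1837 / 2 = -918.50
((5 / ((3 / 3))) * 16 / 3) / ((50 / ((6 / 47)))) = 16 / 235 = 0.07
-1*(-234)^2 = -54756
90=90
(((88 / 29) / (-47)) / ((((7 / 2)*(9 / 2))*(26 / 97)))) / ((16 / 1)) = -1067 / 1116297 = -0.00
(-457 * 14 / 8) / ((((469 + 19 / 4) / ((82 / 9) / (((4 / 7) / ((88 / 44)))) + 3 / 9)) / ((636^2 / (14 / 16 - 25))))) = 66711997184 / 73147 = 912026.43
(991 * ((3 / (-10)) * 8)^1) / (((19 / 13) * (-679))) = 154596 / 64505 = 2.40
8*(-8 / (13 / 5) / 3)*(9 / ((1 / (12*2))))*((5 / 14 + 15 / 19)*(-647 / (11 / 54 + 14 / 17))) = 2086888665600 / 1630447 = 1279948.79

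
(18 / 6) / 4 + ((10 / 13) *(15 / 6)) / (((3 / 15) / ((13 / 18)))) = 277 / 36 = 7.69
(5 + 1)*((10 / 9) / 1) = 20 / 3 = 6.67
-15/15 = -1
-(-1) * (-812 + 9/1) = -803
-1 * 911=-911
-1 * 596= -596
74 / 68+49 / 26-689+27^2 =9497 / 221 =42.97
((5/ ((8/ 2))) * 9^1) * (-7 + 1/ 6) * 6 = -1845/ 4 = -461.25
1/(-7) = -1/7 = -0.14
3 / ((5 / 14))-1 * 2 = 32 / 5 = 6.40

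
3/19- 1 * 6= -111/19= -5.84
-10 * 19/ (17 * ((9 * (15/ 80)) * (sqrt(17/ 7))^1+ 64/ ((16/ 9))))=-71680/ 229653+ 160 * sqrt(119)/ 76551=-0.29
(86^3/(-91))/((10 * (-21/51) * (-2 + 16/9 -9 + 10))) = 48658284/22295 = 2182.48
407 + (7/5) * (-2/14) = 2034/5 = 406.80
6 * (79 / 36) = 79 / 6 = 13.17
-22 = -22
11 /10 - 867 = -8659 /10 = -865.90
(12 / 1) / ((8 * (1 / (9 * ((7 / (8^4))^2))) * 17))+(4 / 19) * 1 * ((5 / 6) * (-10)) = -57042458989 / 32514244608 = -1.75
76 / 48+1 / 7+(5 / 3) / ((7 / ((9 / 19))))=1.84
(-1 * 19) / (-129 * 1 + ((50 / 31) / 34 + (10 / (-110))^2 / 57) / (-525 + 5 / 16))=579755854095 / 3936239881877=0.15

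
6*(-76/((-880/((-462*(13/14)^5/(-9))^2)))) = 28812424796441/44273671680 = 650.78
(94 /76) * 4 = 94 /19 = 4.95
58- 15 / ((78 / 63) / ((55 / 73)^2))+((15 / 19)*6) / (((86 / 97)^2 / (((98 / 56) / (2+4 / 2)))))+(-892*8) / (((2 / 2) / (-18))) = 10007800422410399 / 77880649184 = 128501.76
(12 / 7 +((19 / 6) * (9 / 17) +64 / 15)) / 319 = 27337 / 1138830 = 0.02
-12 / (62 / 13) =-78 / 31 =-2.52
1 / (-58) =-1 / 58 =-0.02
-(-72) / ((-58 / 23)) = -828 / 29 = -28.55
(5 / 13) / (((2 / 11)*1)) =55 / 26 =2.12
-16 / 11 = -1.45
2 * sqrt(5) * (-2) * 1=-4 * sqrt(5)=-8.94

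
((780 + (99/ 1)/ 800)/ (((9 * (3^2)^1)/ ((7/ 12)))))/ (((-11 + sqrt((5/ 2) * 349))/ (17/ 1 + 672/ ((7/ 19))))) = 29490133981/ 194788800 + 2680921271 * sqrt(3490)/ 389577600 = 557.93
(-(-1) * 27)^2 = 729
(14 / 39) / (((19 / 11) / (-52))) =-616 / 57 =-10.81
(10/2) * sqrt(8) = 10 * sqrt(2) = 14.14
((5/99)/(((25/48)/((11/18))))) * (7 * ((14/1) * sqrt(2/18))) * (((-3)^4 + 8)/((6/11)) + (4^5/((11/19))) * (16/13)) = 787047016/173745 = 4529.90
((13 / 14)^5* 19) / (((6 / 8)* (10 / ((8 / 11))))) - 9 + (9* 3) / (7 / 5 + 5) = -311419643 / 88740960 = -3.51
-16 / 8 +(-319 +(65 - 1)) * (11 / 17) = -167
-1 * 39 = -39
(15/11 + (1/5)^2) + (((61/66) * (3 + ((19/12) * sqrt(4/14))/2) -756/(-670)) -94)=-3268421/36850 + 1159 * sqrt(14)/11088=-88.30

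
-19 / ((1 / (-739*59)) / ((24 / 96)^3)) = 828419 / 64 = 12944.05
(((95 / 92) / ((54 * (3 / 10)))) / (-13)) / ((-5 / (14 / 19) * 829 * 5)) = 0.00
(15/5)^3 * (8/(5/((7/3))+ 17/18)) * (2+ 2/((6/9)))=136080/389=349.82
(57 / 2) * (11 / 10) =627 / 20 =31.35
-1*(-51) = 51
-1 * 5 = -5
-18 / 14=-9 / 7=-1.29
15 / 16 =0.94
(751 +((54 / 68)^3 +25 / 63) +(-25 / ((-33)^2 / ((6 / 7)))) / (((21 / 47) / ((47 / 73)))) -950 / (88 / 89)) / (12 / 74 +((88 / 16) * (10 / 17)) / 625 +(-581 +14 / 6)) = 147940881609230375 / 409636047376434648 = 0.36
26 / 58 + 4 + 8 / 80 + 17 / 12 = 10379 / 1740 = 5.96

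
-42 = -42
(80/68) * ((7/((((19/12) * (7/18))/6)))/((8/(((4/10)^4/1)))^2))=20736/25234375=0.00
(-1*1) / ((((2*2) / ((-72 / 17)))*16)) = 9 / 136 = 0.07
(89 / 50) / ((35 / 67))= 5963 / 1750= 3.41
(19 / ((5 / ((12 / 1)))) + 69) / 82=573 / 410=1.40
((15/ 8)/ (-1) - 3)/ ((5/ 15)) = -14.62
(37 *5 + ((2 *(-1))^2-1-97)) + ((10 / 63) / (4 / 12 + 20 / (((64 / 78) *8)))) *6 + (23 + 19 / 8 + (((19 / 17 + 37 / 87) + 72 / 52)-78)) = 29058531679 / 698786088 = 41.58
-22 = -22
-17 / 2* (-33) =561 / 2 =280.50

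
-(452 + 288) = -740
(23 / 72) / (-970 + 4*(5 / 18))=-23 / 69760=-0.00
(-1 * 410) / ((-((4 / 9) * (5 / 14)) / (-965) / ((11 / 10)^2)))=-60320799 / 20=-3016039.95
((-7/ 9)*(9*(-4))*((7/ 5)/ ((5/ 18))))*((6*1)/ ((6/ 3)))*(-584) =-6181056/ 25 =-247242.24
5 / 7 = 0.71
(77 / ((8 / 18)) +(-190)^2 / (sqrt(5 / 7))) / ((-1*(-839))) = 693 / 3356 +7220*sqrt(35) / 839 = 51.12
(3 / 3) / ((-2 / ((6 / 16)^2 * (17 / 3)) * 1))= -51 / 128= -0.40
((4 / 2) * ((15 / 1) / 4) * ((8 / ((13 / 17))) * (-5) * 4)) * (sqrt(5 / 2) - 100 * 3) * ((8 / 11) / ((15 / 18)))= 58752000 / 143 - 97920 * sqrt(10) / 143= 408687.76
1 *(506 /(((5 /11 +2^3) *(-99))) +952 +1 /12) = 3185551 /3348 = 951.48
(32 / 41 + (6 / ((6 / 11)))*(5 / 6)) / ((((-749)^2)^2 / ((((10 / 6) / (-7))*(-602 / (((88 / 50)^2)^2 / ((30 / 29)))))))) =1027548828125 / 2103832163861601081216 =0.00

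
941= 941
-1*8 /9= -0.89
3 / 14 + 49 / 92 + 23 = 15293 / 644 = 23.75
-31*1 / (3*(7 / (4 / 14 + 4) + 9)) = -0.97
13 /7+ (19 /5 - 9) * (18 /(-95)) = 9451 /3325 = 2.84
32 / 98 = 16 / 49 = 0.33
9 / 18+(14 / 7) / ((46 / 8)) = 39 / 46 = 0.85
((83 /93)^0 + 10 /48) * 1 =29 /24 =1.21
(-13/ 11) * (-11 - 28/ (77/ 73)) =5369/ 121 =44.37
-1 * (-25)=25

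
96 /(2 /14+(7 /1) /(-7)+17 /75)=-50400 /331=-152.27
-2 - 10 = -12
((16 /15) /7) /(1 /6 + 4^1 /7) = 32 /155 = 0.21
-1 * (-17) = 17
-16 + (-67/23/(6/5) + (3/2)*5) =-754/69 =-10.93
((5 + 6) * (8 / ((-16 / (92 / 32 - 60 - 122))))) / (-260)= -15763 / 4160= -3.79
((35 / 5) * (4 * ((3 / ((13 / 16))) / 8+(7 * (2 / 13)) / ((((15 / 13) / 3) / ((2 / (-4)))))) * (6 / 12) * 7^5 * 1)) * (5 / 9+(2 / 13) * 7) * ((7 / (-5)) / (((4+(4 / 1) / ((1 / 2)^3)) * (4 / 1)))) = 9595099493 / 2737800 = 3504.68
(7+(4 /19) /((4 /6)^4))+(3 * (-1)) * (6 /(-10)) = 3749 /380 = 9.87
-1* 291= -291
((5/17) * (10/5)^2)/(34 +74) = 5/459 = 0.01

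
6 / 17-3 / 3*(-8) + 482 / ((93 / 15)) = 45372 / 527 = 86.09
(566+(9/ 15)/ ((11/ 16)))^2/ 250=486033842/ 378125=1285.38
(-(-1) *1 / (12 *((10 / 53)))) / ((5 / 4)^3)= 424 / 1875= 0.23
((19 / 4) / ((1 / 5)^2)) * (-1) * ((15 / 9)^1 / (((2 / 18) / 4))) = -7125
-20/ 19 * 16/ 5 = -64/ 19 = -3.37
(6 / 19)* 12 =72 / 19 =3.79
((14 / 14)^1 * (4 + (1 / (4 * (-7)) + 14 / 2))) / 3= 307 / 84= 3.65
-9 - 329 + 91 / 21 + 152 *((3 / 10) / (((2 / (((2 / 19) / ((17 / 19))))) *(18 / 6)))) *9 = -83033 / 255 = -325.62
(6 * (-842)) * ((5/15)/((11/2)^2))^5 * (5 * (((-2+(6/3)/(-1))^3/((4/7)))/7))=137953280/2100931392681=0.00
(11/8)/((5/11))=3.02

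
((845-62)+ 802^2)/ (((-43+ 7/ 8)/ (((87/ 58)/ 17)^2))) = -11591766/ 97393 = -119.02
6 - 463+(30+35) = -392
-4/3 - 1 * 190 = -574/3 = -191.33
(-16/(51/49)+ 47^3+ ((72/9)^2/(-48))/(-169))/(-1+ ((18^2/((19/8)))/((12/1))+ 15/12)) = 67998568684/7610577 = 8934.75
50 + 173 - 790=-567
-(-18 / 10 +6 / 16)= 1.42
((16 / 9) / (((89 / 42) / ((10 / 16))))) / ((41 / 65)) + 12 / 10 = 111182 / 54735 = 2.03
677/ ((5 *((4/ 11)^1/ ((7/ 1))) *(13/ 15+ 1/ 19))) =2971353/ 1048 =2835.26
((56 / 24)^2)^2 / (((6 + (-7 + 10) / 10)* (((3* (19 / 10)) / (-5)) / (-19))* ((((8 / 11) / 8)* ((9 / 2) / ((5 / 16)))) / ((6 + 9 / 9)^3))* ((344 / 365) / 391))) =115433154615625 / 13541904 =8524145.10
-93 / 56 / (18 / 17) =-527 / 336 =-1.57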